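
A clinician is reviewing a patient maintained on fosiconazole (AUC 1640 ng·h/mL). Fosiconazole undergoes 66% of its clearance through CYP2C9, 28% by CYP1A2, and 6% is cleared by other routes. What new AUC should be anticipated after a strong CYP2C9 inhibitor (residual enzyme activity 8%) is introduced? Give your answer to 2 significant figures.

4.2 × 10³ ng·h/mL

The CYP2C9 pathway (66% of clearance) falls to 0.08× activity: 0.66 × 0.08 = 0.0528.
CYP1A2 (28%) and the residual 6% are unaffected.
New clearance relative to baseline: 0.0528 + 0.28 + 0.06 = 0.3928.
With dosing unchanged, AUC scales as 1/CL: 1640 / 0.3928 = 4.2 × 10³ ng·h/mL.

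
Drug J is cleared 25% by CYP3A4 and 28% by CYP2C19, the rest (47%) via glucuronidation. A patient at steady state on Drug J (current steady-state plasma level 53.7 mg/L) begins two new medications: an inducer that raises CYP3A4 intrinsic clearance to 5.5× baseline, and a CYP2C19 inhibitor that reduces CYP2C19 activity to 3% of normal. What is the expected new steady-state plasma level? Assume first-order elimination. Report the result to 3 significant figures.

29.0 mg/L

CYP3A4: 0.25 × 5.5 = 1.375
CYP2C19: 0.28 × 0.03 = 0.0084
Other: 0.47 (unchanged)
Relative clearance = 1.375 + 0.0084 + 0.47 = 1.8534.
Dividing the baseline by the relative clearance: 53.7 / 1.8534 = 29.0 mg/L.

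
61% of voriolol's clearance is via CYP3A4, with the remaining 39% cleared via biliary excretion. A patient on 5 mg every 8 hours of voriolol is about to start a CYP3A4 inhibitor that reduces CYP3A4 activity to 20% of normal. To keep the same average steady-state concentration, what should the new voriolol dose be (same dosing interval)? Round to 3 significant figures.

The CYP3A4 pathway (61% of clearance) drops to 0.2× activity: 0.61 × 0.2 = 0.122.
Non-CYP routes (39%) are unchanged.
New clearance relative to baseline: 0.122 + 0.39 = 0.512.
Css,avg = (dose rate)/CL, so holding Css fixed requires dose ∝ CL: 5 × 0.512 = 2.56 mg.

2.56 mg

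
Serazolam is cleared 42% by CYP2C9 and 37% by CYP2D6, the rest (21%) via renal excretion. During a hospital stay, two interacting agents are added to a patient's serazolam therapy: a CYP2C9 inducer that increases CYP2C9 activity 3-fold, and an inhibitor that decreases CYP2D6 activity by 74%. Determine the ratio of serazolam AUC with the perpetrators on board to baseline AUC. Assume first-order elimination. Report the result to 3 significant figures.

0.638

CYP2C9: 0.42 × 3 = 1.26
CYP2D6: 0.37 × 0.26 = 0.0962
Other: 0.21 (unchanged)
New clearance relative to baseline: 1.26 + 0.0962 + 0.21 = 1.5662.
Because AUC varies inversely with clearance, the combined effect is 1 / 1.5662 = 0.638.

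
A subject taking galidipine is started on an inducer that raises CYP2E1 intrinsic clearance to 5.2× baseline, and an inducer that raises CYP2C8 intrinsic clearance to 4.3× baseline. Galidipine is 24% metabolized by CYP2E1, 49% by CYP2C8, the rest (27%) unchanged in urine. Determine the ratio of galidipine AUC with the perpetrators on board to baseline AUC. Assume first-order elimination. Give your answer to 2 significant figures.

0.28

The CYP2E1 pathway (24% of clearance) increases to 5.2× activity: 0.24 × 5.2 = 1.248.
The CYP2C8 pathway (49% of clearance) is boosted to 4.3× activity: 0.49 × 4.3 = 2.107.
Non-CYP routes (27%) are unchanged.
CL_new/CL_old = 1.248 + 2.107 + 0.27 = 3.625.
Net AUC ratio = 1 / 3.625 = 0.28.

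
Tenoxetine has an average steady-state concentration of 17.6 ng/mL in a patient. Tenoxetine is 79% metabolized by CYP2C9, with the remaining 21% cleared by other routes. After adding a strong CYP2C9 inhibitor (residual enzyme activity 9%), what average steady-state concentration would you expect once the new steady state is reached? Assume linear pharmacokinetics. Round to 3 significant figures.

CYP2C9: 0.79 × 0.09 = 0.0711
Other: 0.21 (unchanged)
CL_new/CL_old = 0.0711 + 0.21 = 0.2811.
Average steady-state concentration ∝ 1/CL, so new value = 17.6 / 0.2811 = 62.6 ng/mL.

62.6 ng/mL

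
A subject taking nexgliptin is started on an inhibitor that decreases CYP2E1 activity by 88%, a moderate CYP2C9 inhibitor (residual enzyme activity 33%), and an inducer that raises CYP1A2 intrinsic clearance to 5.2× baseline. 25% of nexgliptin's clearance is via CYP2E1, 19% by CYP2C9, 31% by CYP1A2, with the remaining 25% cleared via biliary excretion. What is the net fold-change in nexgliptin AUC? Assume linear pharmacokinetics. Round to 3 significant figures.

CYP2E1: 0.25 × 0.12 = 0.03
CYP2C9: 0.19 × 0.33 = 0.0627
CYP1A2: 0.31 × 5.2 = 1.612
Other: 0.25 (unchanged)
New clearance relative to baseline: 0.03 + 0.0627 + 1.612 + 0.25 = 1.9547.
Because AUC varies inversely with clearance, the combined effect is 1 / 1.9547 = 0.512.

0.512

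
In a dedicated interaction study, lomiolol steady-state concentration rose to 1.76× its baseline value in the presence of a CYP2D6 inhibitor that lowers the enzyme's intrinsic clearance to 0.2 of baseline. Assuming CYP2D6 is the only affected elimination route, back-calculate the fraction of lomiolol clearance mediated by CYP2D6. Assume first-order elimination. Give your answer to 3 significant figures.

Let fm be the CYP2D6 fraction. New clearance relative to baseline = fm × 0.2 + (1 − fm).
Steady-state concentration ratio = 1 / (new CL fraction), so new CL fraction = 1 / 1.76 = 0.5682.
fm × 0.2 + 1 − fm = 0.5682  ⇒  fm × (0.2 − 1) = −0.4318  ⇒  fm = 0.540.

0.540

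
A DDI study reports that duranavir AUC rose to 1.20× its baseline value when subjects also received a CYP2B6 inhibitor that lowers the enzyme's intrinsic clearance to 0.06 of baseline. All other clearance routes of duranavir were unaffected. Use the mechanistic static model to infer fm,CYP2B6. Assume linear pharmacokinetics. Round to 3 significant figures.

Write x for the fraction cleared via CYP2B6. The observed AUC change means clearance fell to 1/1.20 = 0.8333 of baseline.
Setting x·0.06 + (1 − x) = 0.8333 and solving: x = (0.8333 − 1)/(0.06 − 1) = 0.177.

0.177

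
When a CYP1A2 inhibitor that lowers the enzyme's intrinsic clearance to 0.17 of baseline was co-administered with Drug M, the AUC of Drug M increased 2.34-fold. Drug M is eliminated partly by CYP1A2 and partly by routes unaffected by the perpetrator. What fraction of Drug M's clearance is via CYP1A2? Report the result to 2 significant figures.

Write x for the fraction cleared via CYP1A2. The observed AUC change means clearance fell to 1/2.34 = 0.4274 of baseline.
Only the CYP1A2 route changed, so 0.4274 = x·0.17 + (1 − x), giving x = 0.69.

0.69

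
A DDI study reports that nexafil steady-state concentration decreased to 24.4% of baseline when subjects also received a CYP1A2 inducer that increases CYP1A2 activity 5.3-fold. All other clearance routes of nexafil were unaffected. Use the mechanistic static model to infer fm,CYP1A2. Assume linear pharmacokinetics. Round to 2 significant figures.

0.72

Call the CYP1A2 fraction fm. After the interaction, CL_new/CL_old = fm × 5.3 + (1 − fm).
Steady-state concentration ratio = 1 / (new CL fraction), so new CL fraction = 1 / 0.244 = 4.098.
fm × 5.3 + 1 − fm = 4.098  ⇒  fm × (5.3 − 1) = 3.098  ⇒  fm = 0.72.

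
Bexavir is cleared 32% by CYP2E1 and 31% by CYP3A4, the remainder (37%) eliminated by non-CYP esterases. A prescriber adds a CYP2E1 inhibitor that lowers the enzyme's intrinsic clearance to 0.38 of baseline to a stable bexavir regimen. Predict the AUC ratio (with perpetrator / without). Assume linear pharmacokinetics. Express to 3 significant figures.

The CYP2E1 pathway (32% of clearance) is reduced to 0.38× activity: 0.32 × 0.38 = 0.1216.
CYP3A4 (31%) and the residual 37% are unaffected.
New clearance relative to baseline: 0.1216 + 0.31 + 0.37 = 0.8016.
AUC ratio = CL_old/CL_new = 1 / 0.8016 = 1.25.

1.25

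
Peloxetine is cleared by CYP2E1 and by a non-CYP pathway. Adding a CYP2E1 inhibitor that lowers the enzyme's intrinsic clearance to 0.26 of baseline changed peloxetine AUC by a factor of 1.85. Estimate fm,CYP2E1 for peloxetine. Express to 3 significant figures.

CL'/CL = 1 / 1.85 = 0.5405
0.26·fm + (1 − fm) = 0.5405
fm = (0.5405 − 1) / (0.26 − 1) = 0.621

0.621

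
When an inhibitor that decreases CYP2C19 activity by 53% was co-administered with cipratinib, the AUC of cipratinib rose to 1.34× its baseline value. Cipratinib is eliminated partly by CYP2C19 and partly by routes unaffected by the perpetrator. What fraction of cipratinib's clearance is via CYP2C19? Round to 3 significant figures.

Call the CYP2C19 fraction fm. After the interaction, CL_new/CL_old = fm × 0.47 + (1 − fm).
AUC ratio = 1 / (new CL fraction), so new CL fraction = 1 / 1.34 = 0.7463.
fm × 0.47 + 1 − fm = 0.7463  ⇒  fm × (0.47 − 1) = −0.2537  ⇒  fm = 0.479.

0.479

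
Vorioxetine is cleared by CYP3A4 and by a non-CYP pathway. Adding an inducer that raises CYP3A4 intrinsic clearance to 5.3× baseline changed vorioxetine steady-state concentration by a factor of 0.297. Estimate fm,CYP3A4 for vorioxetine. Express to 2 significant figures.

Call the CYP3A4 fraction fm. After the interaction, CL_new/CL_old = fm × 5.3 + (1 − fm).
Steady-state concentration ratio = 1 / (new CL fraction), so new CL fraction = 1 / 0.297 = 3.367.
fm × 5.3 + 1 − fm = 3.367  ⇒  fm × (5.3 − 1) = 2.367  ⇒  fm = 0.55.

0.55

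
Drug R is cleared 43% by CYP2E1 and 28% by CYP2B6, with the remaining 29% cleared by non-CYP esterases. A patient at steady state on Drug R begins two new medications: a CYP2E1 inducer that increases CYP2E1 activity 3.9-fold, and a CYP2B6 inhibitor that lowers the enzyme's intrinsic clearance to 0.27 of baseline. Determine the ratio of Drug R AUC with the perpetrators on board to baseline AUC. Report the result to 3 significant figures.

The CYP2E1 pathway (43% of clearance) increases to 3.9× activity: 0.43 × 3.9 = 1.677.
The CYP2B6 pathway (28% of clearance) drops to 0.27× activity: 0.28 × 0.27 = 0.0756.
Non-CYP routes (29%) are unchanged.
Relative clearance = 1.677 + 0.0756 + 0.29 = 2.0426.
Because AUC varies inversely with clearance, the combined effect is 1 / 2.0426 = 0.490.

0.490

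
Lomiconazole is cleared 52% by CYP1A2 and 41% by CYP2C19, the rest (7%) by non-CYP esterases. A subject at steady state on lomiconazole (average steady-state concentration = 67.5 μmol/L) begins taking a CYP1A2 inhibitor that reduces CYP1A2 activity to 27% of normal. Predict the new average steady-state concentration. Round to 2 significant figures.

CYP1A2: 0.52 × 0.27 = 0.1404
CYP2C19: 0.41 (unchanged)
Other: 0.07 (unchanged)
CL_new/CL_old = 0.1404 + 0.41 + 0.07 = 0.6204.
With dosing unchanged, average steady-state concentration scales as 1/CL: 67.5 / 0.6204 = 1.1 × 10² μmol/L.

1.1 × 10² μmol/L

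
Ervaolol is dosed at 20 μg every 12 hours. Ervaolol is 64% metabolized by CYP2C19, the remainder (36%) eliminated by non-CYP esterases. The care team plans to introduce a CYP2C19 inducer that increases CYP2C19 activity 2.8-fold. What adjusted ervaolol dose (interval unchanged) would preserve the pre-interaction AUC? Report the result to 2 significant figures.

43 μg

CYP2C19: 0.64 × 2.8 = 1.792
Other: 0.36 (unchanged)
New clearance relative to baseline: 1.792 + 0.36 = 2.152.
To maintain the same steady-state level, dose must scale with clearance: new dose = 20 × 2.152 = 43 μg.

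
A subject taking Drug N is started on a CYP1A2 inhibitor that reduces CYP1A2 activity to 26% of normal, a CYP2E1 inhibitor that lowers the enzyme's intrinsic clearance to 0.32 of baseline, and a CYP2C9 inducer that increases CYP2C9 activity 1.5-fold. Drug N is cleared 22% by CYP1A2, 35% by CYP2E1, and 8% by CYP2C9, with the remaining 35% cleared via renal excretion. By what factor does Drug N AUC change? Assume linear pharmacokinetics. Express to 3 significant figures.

1.56

The CYP1A2 pathway (22% of clearance) drops to 0.26× activity: 0.22 × 0.26 = 0.0572.
The CYP2E1 pathway (35% of clearance) is reduced to 0.32× activity: 0.35 × 0.32 = 0.112.
The CYP2C9 pathway (8% of clearance) increases to 1.5× activity: 0.08 × 1.5 = 0.12.
Non-CYP routes (35%) are unchanged.
New clearance relative to baseline: 0.0572 + 0.112 + 0.12 + 0.35 = 0.6392.
Net AUC ratio = 1 / 0.6392 = 1.56.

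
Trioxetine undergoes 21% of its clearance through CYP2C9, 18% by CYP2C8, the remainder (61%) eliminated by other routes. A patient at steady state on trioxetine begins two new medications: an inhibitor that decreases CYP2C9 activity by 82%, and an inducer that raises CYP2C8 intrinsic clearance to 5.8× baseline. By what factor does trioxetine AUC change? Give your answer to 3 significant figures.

0.591

The CYP2C9 pathway (21% of clearance) falls to 0.18× activity: 0.21 × 0.18 = 0.0378.
The CYP2C8 pathway (18% of clearance) rises to 5.8× activity: 0.18 × 5.8 = 1.044.
The remaining 61% of clearance is unaffected.
Relative clearance = 0.0378 + 1.044 + 0.61 = 1.6918.
Because AUC varies inversely with clearance, the combined effect is 1 / 1.6918 = 0.591.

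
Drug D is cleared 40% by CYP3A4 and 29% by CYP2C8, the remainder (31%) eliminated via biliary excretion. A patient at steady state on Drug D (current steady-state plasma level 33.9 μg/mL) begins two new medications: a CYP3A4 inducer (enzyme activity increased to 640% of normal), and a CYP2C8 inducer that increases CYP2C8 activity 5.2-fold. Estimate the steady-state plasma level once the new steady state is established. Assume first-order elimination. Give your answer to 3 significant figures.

The CYP3A4 pathway (40% of clearance) rises to 6.4× activity: 0.4 × 6.4 = 2.56.
The CYP2C8 pathway (29% of clearance) increases to 5.2× activity: 0.29 × 5.2 = 1.508.
The remaining 31% of clearance is unaffected.
New clearance relative to baseline: 2.56 + 1.508 + 0.31 = 4.378.
New steady-state plasma level = 33.9 / 4.378 = 7.74 μg/mL (concentration scales inversely with clearance).

7.74 μg/mL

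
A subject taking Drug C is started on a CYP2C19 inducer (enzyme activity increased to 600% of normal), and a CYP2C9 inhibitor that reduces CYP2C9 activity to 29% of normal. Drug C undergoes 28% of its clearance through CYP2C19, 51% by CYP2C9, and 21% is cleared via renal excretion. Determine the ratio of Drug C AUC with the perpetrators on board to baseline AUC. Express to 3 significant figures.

0.491

CYP2C19: 0.28 × 6 = 1.68
CYP2C9: 0.51 × 0.29 = 0.1479
Other: 0.21 (unchanged)
CL_new/CL_old = 1.68 + 0.1479 + 0.21 = 2.0379.
Net AUC ratio = 1 / 2.0379 = 0.491.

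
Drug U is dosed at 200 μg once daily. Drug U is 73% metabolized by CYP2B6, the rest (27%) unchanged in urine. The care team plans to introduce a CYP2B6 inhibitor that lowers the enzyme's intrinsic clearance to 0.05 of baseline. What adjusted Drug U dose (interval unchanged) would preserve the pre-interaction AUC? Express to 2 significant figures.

The CYP2B6 pathway (73% of clearance) falls to 0.05× activity: 0.73 × 0.05 = 0.0365.
Non-CYP routes (27%) are unchanged.
CL_new/CL_old = 0.0365 + 0.27 = 0.3065.
To maintain the same steady-state level, dose must scale with clearance: new dose = 200 × 0.3065 = 61 μg.

61 μg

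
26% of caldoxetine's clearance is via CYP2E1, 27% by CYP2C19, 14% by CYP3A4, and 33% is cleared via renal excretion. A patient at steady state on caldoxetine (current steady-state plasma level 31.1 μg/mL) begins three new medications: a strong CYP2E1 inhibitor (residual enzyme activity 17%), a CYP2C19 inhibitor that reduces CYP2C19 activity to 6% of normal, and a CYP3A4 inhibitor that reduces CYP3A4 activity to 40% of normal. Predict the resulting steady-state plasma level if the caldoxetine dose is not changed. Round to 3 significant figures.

CYP2E1: 0.26 × 0.17 = 0.0442
CYP2C19: 0.27 × 0.06 = 0.0162
CYP3A4: 0.14 × 0.4 = 0.056
Other: 0.33 (unchanged)
CL_new/CL_old = 0.0442 + 0.0162 + 0.056 + 0.33 = 0.4464.
New steady-state plasma level = 31.1 / 0.4464 = 69.7 μg/mL (concentration scales inversely with clearance).

69.7 μg/mL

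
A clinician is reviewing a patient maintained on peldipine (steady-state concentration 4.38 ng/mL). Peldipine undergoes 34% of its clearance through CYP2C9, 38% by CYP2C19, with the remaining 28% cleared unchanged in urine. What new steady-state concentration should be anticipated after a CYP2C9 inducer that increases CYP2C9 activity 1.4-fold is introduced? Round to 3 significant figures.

3.86 ng/mL

The CYP2C9 pathway (34% of clearance) rises to 1.4× activity: 0.34 × 1.4 = 0.476.
CYP2C19 (38%) and the residual 28% are unaffected.
New clearance relative to baseline: 0.476 + 0.38 + 0.28 = 1.136.
With dosing unchanged, steady-state concentration scales as 1/CL: 4.38 / 1.136 = 3.86 ng/mL.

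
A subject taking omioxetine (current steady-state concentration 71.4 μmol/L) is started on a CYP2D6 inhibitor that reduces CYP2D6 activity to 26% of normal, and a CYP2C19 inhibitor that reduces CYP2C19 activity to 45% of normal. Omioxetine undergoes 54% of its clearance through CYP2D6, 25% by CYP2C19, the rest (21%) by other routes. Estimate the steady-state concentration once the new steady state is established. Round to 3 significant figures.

CYP2D6: 0.54 × 0.26 = 0.1404
CYP2C19: 0.25 × 0.45 = 0.1125
Other: 0.21 (unchanged)
CL_new/CL_old = 0.1404 + 0.1125 + 0.21 = 0.4629.
Steady-state concentration ∝ 1/CL: new value = 71.4 / 0.4629 = 154 μmol/L.

154 μmol/L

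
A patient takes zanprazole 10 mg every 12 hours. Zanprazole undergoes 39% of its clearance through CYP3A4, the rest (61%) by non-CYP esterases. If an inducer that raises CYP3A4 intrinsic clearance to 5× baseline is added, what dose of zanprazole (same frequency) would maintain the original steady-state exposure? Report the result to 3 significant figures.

The CYP3A4 pathway (39% of clearance) rises to 5× activity: 0.39 × 5 = 1.95.
The remaining 61% of clearance is unaffected.
CL_new/CL_old = 1.95 + 0.61 = 2.56.
Exposure is unchanged when dose changes in proportion to clearance. New dose = 10 mg × 2.56 = 25.6 mg.

25.6 mg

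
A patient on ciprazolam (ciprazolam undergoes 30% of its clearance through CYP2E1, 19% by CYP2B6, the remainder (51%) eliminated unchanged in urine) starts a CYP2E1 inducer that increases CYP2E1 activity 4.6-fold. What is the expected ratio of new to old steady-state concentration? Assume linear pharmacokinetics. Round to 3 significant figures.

0.481

The CYP2E1 pathway (30% of clearance) rises to 4.6× activity: 0.3 × 4.6 = 1.38.
CYP2B6 (19%) and the residual 51% are unaffected.
CL_new/CL_old = 1.38 + 0.19 + 0.51 = 2.08.
Steady-state concentration ratio = CL_old/CL_new = 1 / 2.08 = 0.481.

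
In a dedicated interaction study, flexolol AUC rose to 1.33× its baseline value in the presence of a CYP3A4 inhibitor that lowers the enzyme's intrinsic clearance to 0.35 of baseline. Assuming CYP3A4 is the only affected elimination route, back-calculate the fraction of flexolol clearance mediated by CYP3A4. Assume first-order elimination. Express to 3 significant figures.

0.382

CL'/CL = 1 / 1.33 = 0.7519
0.35·fm + (1 − fm) = 0.7519
fm = (0.7519 − 1) / (0.35 − 1) = 0.382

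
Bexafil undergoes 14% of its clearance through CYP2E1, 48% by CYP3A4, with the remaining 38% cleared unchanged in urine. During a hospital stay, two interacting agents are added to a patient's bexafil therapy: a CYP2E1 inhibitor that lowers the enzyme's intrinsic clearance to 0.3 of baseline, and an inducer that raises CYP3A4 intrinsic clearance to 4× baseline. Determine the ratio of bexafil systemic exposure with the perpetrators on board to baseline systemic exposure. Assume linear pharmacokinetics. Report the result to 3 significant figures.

0.427

CYP2E1: 0.14 × 0.3 = 0.042
CYP3A4: 0.48 × 4 = 1.92
Other: 0.38 (unchanged)
Relative clearance = 0.042 + 1.92 + 0.38 = 2.342.
Net systemic exposure ratio = 1 / 2.342 = 0.427.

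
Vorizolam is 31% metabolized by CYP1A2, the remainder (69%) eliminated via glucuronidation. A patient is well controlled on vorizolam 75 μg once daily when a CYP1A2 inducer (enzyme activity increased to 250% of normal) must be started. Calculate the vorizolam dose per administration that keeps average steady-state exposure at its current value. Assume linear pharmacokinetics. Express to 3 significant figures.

110 μg

The CYP1A2 pathway (31% of clearance) increases to 2.5× activity: 0.31 × 2.5 = 0.775.
The remaining 69% of clearance is unaffected.
New clearance relative to baseline: 0.775 + 0.69 = 1.465.
Css,avg = (dose rate)/CL, so holding Css fixed requires dose ∝ CL: 75 × 1.465 = 110 μg.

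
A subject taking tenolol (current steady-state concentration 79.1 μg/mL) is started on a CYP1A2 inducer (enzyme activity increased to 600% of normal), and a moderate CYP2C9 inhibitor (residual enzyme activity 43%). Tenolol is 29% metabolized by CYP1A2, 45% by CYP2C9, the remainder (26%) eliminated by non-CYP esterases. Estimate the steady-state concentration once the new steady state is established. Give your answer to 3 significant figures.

The CYP1A2 pathway (29% of clearance) rises to 6× activity: 0.29 × 6 = 1.74.
The CYP2C9 pathway (45% of clearance) drops to 0.43× activity: 0.45 × 0.43 = 0.1935.
The remaining 26% of clearance is unaffected.
CL_new/CL_old = 1.74 + 0.1935 + 0.26 = 2.1935.
Dividing the baseline by the relative clearance: 79.1 / 2.1935 = 36.1 μg/mL.

36.1 μg/mL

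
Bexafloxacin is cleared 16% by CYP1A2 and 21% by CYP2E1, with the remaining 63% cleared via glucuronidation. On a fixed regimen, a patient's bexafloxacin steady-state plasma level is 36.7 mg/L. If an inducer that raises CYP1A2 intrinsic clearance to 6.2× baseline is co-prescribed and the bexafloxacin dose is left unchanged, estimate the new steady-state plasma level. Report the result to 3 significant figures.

The CYP1A2 pathway (16% of clearance) is boosted to 6.2× activity: 0.16 × 6.2 = 0.992.
CYP2E1 (21%) and the residual 63% are unaffected.
CL_new/CL_old = 0.992 + 0.21 + 0.63 = 1.832.
With dosing unchanged, steady-state plasma level scales as 1/CL: 36.7 / 1.832 = 20.0 mg/L.

20.0 mg/L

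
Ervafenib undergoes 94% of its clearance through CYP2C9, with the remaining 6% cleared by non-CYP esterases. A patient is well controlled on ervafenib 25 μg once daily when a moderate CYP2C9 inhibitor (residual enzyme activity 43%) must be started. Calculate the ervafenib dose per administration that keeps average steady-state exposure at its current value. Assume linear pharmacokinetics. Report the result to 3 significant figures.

11.6 μg

CYP2C9: 0.94 × 0.43 = 0.4042
Other: 0.06 (unchanged)
Relative clearance = 0.4042 + 0.06 = 0.4642.
To maintain the same steady-state level, dose must scale with clearance: new dose = 25 × 0.4642 = 11.6 μg.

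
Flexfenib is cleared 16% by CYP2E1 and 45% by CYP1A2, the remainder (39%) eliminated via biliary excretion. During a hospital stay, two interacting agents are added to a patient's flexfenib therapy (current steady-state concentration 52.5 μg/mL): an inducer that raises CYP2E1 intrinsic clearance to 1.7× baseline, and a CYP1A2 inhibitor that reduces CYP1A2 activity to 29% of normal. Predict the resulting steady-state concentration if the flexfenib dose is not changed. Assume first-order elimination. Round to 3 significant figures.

66.2 μg/mL

CYP2E1: 0.16 × 1.7 = 0.272
CYP1A2: 0.45 × 0.29 = 0.1305
Other: 0.39 (unchanged)
Relative clearance = 0.272 + 0.1305 + 0.39 = 0.7925.
Steady-state concentration ∝ 1/CL: new value = 52.5 / 0.7925 = 66.2 μg/mL.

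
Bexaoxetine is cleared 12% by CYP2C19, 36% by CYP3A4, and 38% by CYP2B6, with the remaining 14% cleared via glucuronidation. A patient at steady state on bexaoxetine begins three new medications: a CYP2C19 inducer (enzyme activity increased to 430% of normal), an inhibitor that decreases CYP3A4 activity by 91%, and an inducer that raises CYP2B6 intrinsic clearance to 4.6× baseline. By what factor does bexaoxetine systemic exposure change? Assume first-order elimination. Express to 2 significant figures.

0.41

CYP2C19: 0.12 × 4.3 = 0.516
CYP3A4: 0.36 × 0.09 = 0.0324
CYP2B6: 0.38 × 4.6 = 1.748
Other: 0.14 (unchanged)
CL_new/CL_old = 0.516 + 0.0324 + 1.748 + 0.14 = 2.4364.
Because systemic exposure varies inversely with clearance, the combined effect is 1 / 2.4364 = 0.41.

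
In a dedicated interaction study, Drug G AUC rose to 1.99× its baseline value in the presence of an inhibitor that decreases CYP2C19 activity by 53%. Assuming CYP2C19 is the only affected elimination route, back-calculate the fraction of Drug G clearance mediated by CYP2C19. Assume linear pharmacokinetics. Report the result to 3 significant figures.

0.939

Let fm be the CYP2C19 fraction. New clearance relative to baseline = fm × 0.47 + (1 − fm).
AUC ratio = 1 / (new CL fraction), so new CL fraction = 1 / 1.99 = 0.5025.
fm × 0.47 + 1 − fm = 0.5025  ⇒  fm × (0.47 − 1) = −0.4975  ⇒  fm = 0.939.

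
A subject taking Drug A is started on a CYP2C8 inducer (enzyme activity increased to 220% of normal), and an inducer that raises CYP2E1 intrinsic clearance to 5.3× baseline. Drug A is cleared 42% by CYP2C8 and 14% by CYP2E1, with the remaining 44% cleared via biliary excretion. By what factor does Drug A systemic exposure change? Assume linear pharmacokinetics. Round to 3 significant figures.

0.475

The CYP2C8 pathway (42% of clearance) increases to 2.2× activity: 0.42 × 2.2 = 0.924.
The CYP2E1 pathway (14% of clearance) is boosted to 5.3× activity: 0.14 × 5.3 = 0.742.
The remaining 44% of clearance is unaffected.
New clearance relative to baseline: 0.924 + 0.742 + 0.44 = 2.106.
Net systemic exposure ratio = 1 / 2.106 = 0.475.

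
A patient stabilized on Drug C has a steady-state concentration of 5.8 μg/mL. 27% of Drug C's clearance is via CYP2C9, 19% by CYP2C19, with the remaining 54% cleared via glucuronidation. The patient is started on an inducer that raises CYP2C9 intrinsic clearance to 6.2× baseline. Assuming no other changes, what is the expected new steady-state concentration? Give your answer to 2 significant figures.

2.4 μg/mL

CYP2C9: 0.27 × 6.2 = 1.674
CYP2C19: 0.19 (unchanged)
Other: 0.54 (unchanged)
Relative clearance = 1.674 + 0.19 + 0.54 = 2.404.
Steady-state concentration ∝ 1/CL, so new value = 5.8 / 2.404 = 2.4 μg/mL.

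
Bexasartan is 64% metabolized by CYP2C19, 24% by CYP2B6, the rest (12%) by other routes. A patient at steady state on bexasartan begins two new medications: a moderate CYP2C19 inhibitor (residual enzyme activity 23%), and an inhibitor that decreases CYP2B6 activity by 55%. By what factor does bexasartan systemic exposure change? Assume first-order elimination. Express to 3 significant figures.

2.67

The CYP2C19 pathway (64% of clearance) drops to 0.23× activity: 0.64 × 0.23 = 0.1472.
The CYP2B6 pathway (24% of clearance) drops to 0.45× activity: 0.24 × 0.45 = 0.108.
The remaining 12% of clearance is unaffected.
Relative clearance = 0.1472 + 0.108 + 0.12 = 0.3752.
Systemic exposure ∝ 1/CL: fold-change = 1 / 0.3752 = 2.67.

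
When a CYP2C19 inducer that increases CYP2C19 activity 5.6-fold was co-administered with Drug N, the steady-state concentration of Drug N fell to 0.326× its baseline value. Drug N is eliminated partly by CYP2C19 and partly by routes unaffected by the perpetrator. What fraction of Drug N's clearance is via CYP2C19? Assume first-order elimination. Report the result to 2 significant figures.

0.45

Let fm be the CYP2C19 fraction. New clearance relative to baseline = fm × 5.6 + (1 − fm).
Steady-state concentration ratio = 1 / (new CL fraction), so new CL fraction = 1 / 0.326 = 3.067.
fm × 5.6 + 1 − fm = 3.067  ⇒  fm × (5.6 − 1) = 2.067  ⇒  fm = 0.45.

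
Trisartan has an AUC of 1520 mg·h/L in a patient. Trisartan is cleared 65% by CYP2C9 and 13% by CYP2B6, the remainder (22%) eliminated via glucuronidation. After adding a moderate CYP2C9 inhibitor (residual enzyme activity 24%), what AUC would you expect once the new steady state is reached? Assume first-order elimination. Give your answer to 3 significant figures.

CYP2C9: 0.65 × 0.24 = 0.156
CYP2B6: 0.13 (unchanged)
Other: 0.22 (unchanged)
CL_new/CL_old = 0.156 + 0.13 + 0.22 = 0.506.
AUC ∝ 1/CL, so new value = 1520 / 0.506 = 3.00 × 10³ mg·h/L.

3.00 × 10³ mg·h/L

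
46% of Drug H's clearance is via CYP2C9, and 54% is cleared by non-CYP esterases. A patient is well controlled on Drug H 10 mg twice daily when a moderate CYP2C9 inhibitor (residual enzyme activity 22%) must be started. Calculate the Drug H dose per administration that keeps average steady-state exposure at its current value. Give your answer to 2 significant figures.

6.4 mg

CYP2C9: 0.46 × 0.22 = 0.1012
Other: 0.54 (unchanged)
CL_new/CL_old = 0.1012 + 0.54 = 0.6412.
To maintain the same steady-state level, dose must scale with clearance: new dose = 10 × 0.6412 = 6.4 mg.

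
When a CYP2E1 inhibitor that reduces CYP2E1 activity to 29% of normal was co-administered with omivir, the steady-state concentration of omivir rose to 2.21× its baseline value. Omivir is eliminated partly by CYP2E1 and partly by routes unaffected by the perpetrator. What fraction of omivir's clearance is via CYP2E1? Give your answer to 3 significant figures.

CL'/CL = 1 / 2.21 = 0.4525
0.29·fm + (1 − fm) = 0.4525
fm = (0.4525 − 1) / (0.29 − 1) = 0.771

0.771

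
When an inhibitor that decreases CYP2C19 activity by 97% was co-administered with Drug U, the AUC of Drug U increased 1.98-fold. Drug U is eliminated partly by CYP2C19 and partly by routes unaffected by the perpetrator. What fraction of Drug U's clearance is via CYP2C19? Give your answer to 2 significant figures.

0.51

Call the CYP2C19 fraction fm. After the interaction, CL_new/CL_old = fm × 0.03 + (1 − fm).
AUC ratio = 1 / (new CL fraction), so new CL fraction = 1 / 1.98 = 0.5051.
fm × 0.03 + 1 − fm = 0.5051  ⇒  fm × (0.03 − 1) = −0.4949  ⇒  fm = 0.51.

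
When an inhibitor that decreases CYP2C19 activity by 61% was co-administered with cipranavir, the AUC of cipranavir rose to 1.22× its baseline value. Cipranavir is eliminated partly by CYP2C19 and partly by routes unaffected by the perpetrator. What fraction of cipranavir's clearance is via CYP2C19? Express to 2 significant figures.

0.30

Write x for the fraction cleared via CYP2C19. The observed AUC change means clearance fell to 1/1.22 = 0.8197 of baseline.
Setting x·0.39 + (1 − x) = 0.8197 and solving: x = (0.8197 − 1)/(0.39 − 1) = 0.30.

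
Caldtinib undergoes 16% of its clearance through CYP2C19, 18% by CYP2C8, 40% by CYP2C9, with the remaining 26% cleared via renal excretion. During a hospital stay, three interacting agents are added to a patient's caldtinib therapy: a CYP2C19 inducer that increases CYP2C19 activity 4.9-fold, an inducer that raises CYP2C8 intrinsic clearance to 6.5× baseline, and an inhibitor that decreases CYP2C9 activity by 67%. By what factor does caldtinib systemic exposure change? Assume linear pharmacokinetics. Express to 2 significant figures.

0.43

The CYP2C19 pathway (16% of clearance) is boosted to 4.9× activity: 0.16 × 4.9 = 0.784.
The CYP2C8 pathway (18% of clearance) rises to 6.5× activity: 0.18 × 6.5 = 1.17.
The CYP2C9 pathway (40% of clearance) drops to 0.33× activity: 0.4 × 0.33 = 0.132.
Non-CYP routes (26%) are unchanged.
CL_new/CL_old = 0.784 + 1.17 + 0.132 + 0.26 = 2.346.
Systemic exposure ∝ 1/CL: fold-change = 1 / 2.346 = 0.43.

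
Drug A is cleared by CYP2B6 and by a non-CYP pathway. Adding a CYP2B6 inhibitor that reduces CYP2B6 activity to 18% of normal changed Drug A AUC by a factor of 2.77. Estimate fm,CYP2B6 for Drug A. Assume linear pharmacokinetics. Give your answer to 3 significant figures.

0.779

CL'/CL = 1 / 2.77 = 0.361
0.18·fm + (1 − fm) = 0.361
fm = (0.361 − 1) / (0.18 − 1) = 0.779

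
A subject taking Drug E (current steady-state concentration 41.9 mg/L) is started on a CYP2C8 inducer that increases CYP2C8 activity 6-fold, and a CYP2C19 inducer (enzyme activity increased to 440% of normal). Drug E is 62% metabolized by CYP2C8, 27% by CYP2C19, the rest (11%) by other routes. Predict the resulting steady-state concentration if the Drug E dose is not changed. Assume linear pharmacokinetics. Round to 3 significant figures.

8.35 mg/L

CYP2C8: 0.62 × 6 = 3.72
CYP2C19: 0.27 × 4.4 = 1.188
Other: 0.11 (unchanged)
CL_new/CL_old = 3.72 + 1.188 + 0.11 = 5.018.
Dividing the baseline by the relative clearance: 41.9 / 5.018 = 8.35 mg/L.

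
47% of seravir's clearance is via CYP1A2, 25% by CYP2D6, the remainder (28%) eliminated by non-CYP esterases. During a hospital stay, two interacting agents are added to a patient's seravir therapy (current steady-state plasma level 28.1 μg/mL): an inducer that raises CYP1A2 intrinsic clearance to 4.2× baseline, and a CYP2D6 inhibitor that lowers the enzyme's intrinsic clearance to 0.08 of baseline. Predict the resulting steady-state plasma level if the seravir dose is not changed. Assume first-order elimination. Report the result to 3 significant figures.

12.4 μg/mL

The CYP1A2 pathway (47% of clearance) increases to 4.2× activity: 0.47 × 4.2 = 1.974.
The CYP2D6 pathway (25% of clearance) falls to 0.08× activity: 0.25 × 0.08 = 0.02.
The remaining 28% of clearance is unaffected.
CL_new/CL_old = 1.974 + 0.02 + 0.28 = 2.274.
Steady-state plasma level ∝ 1/CL: new value = 28.1 / 2.274 = 12.4 μg/mL.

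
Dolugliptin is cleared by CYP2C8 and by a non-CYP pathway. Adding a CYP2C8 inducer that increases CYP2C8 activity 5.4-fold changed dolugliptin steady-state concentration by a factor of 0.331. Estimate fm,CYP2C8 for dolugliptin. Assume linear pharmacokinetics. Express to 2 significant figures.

Let x = fm,CYP2C8. Because steady-state concentration ∝ 1/CL, relative clearance rose to 1/0.331 = 3.021.
Only the CYP2C8 route changed, so 3.021 = x·5.4 + (1 − x), giving x = 0.46.

0.46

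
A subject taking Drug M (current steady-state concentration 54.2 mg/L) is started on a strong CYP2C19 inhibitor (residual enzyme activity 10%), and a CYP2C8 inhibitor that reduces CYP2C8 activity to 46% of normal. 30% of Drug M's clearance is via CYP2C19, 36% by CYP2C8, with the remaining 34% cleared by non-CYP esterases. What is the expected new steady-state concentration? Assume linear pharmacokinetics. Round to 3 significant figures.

101 mg/L

The CYP2C19 pathway (30% of clearance) falls to 0.1× activity: 0.3 × 0.1 = 0.03.
The CYP2C8 pathway (36% of clearance) drops to 0.46× activity: 0.36 × 0.46 = 0.1656.
Non-CYP routes (34%) are unchanged.
Relative clearance = 0.03 + 0.1656 + 0.34 = 0.5356.
Dividing the baseline by the relative clearance: 54.2 / 0.5356 = 101 mg/L.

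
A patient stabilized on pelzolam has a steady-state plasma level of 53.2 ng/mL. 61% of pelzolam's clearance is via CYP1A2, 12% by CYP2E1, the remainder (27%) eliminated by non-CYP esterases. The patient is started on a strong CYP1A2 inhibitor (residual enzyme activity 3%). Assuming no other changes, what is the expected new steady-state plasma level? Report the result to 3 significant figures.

The CYP1A2 pathway (61% of clearance) is reduced to 0.03× activity: 0.61 × 0.03 = 0.0183.
CYP2E1 (12%) and the residual 27% are unaffected.
CL_new/CL_old = 0.0183 + 0.12 + 0.27 = 0.4083.
With dosing unchanged, steady-state plasma level scales as 1/CL: 53.2 / 0.4083 = 130 ng/mL.

130 ng/mL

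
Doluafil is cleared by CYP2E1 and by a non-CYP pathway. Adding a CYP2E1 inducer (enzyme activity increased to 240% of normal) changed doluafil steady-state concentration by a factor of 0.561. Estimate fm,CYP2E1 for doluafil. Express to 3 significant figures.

0.559

Call the CYP2E1 fraction fm. After the interaction, CL_new/CL_old = fm × 2.4 + (1 − fm).
Steady-state concentration ratio = 1 / (new CL fraction), so new CL fraction = 1 / 0.561 = 1.783.
fm × 2.4 + 1 − fm = 1.783  ⇒  fm × (2.4 − 1) = 0.7825  ⇒  fm = 0.559.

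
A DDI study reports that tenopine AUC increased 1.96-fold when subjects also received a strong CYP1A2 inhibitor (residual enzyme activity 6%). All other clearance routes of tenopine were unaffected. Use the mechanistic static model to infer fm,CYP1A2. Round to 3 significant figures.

Let x = fm,CYP1A2. Because AUC ∝ 1/CL, relative clearance fell to 1/1.96 = 0.5102.
Only the CYP1A2 route changed, so 0.5102 = x·0.06 + (1 − x), giving x = 0.521.

0.521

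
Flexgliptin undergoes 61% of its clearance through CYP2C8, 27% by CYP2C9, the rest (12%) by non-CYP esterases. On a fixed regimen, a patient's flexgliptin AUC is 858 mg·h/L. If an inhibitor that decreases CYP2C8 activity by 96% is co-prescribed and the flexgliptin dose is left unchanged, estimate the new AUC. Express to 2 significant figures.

The CYP2C8 pathway (61% of clearance) falls to 0.04× activity: 0.61 × 0.04 = 0.0244.
CYP2C9 (27%) and the residual 12% are unaffected.
New clearance relative to baseline: 0.0244 + 0.27 + 0.12 = 0.4144.
New AUC = baseline ÷ relative clearance = 858 / 0.4144 = 2.1 × 10³ mg·h/L.

2.1 × 10³ mg·h/L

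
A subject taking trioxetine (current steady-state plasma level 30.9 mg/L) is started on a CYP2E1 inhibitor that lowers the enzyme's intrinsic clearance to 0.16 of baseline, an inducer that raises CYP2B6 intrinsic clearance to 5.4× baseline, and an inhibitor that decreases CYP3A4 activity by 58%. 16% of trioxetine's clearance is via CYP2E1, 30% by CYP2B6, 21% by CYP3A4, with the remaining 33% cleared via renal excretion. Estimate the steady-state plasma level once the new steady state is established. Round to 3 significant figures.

15.0 mg/L

The CYP2E1 pathway (16% of clearance) falls to 0.16× activity: 0.16 × 0.16 = 0.0256.
The CYP2B6 pathway (30% of clearance) rises to 5.4× activity: 0.3 × 5.4 = 1.62.
The CYP3A4 pathway (21% of clearance) falls to 0.42× activity: 0.21 × 0.42 = 0.0882.
The remaining 33% of clearance is unaffected.
New clearance relative to baseline: 0.0256 + 1.62 + 0.0882 + 0.33 = 2.0638.
New steady-state plasma level = 30.9 / 2.0638 = 15.0 mg/L (concentration scales inversely with clearance).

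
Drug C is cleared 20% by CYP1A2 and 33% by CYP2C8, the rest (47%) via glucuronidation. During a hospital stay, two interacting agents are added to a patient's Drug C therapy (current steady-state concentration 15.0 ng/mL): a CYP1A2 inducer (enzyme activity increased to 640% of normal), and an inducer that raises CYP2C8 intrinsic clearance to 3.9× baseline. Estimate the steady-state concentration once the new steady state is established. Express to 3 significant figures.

CYP1A2: 0.2 × 6.4 = 1.28
CYP2C8: 0.33 × 3.9 = 1.287
Other: 0.47 (unchanged)
CL_new/CL_old = 1.28 + 1.287 + 0.47 = 3.037.
Dividing the baseline by the relative clearance: 15.0 / 3.037 = 4.94 ng/mL.

4.94 ng/mL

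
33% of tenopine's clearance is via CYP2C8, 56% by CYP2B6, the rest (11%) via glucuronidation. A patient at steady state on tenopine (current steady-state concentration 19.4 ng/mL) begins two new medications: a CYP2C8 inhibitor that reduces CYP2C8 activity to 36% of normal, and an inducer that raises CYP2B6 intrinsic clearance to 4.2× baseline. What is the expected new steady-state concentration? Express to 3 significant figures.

CYP2C8: 0.33 × 0.36 = 0.1188
CYP2B6: 0.56 × 4.2 = 2.352
Other: 0.11 (unchanged)
New clearance relative to baseline: 0.1188 + 2.352 + 0.11 = 2.5808.
Steady-state concentration ∝ 1/CL: new value = 19.4 / 2.5808 = 7.52 ng/mL.

7.52 ng/mL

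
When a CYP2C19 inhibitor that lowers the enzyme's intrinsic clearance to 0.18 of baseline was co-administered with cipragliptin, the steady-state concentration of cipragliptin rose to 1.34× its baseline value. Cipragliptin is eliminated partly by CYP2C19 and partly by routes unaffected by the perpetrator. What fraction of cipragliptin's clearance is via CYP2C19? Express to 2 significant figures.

CL'/CL = 1 / 1.34 = 0.7463
0.18·fm + (1 − fm) = 0.7463
fm = (0.7463 − 1) / (0.18 − 1) = 0.31

0.31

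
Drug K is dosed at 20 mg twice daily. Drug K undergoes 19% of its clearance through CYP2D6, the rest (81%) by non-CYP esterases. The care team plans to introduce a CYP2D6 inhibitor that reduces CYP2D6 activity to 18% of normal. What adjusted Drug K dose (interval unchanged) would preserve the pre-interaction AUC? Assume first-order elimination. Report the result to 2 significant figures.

17 mg

The CYP2D6 pathway (19% of clearance) is reduced to 0.18× activity: 0.19 × 0.18 = 0.0342.
Non-CYP routes (81%) are unchanged.
CL_new/CL_old = 0.0342 + 0.81 = 0.8442.
To maintain the same steady-state level, dose must scale with clearance: new dose = 20 × 0.8442 = 17 mg.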